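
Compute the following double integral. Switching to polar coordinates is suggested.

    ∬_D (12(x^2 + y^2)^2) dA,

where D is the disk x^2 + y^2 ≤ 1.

The region D is 0 ≤ r ≤ 1, 0 ≤ θ ≤ 2π in polar coordinates, where x = r cos(θ), y = r sin(θ), and dA = r dr dθ.

Under the substitution, the integrand becomes 12r^4, so

    ∬_D (12(x^2 + y^2)^2) dA = ∫_{0}^{2π} ∫_{0}^{1} (12r^4) · r dr dθ.

Inner integral (in r): ∫_{0}^{1} (12r^4) · r dr = 2.

Outer integral (in θ): ∫_{0}^{2π} (2) dθ = 4π.

Therefore ∬_D (12(x^2 + y^2)^2) dA = 4π.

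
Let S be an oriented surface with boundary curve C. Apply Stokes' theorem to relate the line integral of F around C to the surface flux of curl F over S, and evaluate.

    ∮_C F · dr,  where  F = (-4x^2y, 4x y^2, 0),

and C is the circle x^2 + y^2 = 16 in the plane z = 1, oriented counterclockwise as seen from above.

Let S be the flat disk x^2 + y^2 ≤ 16 in the plane z = 1, with upward unit normal n̂ = ẑ. By Stokes' theorem,

    ∮_C F · dr = ∬_S (∇ × F) · n̂ dS = ∬_D (curl F)_z dA,

where D is the disk x^2 + y^2 ≤ 16.

Compute the curl of F = (-4x^2y, 4x y^2, 0):
    (∇ × F)_x = ∂F_z/∂y - ∂F_y/∂z = 0,
    (∇ × F)_y = ∂F_x/∂z - ∂F_z/∂x = 0,
    (∇ × F)_z = ∂F_y/∂x - ∂F_x/∂y = 4x^2 + 4y^2.

On z = 1, (curl F)_z = 4x^2 + 4y^2.

Convert to polar (x = r cos θ, y = r sin θ, dA = r dr dθ); the integrand becomes 4r^2, so

    ∬_D (curl F)_z dA = ∫_0^{2π} ∫_0^{4} (4r^2) · r dr dθ.

Inner (r from 0 to 4): 256.
Outer (θ from 0 to 2π): 512π.

Therefore ∮_C F · dr = 512π.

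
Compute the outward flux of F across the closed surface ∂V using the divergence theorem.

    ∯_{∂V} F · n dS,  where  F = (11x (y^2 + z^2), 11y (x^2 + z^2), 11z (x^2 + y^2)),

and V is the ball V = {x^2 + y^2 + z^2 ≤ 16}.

By the divergence theorem,

    ∯_{∂V} F · n dS = ∭_V (∇ · F) dV.

Compute the divergence:
    ∇ · F = ∂F_x/∂x + ∂F_y/∂y + ∂F_z/∂z = 11y^2 + 11z^2 + 11x^2 + 11z^2 + 11x^2 + 11y^2 = 22x^2 + 22y^2 + 22z^2.

In spherical coordinates, x = ρ sin(φ) cos(θ), y = ρ sin(φ) sin(θ), z = ρ cos(φ), dV = ρ^2 sin(φ) dρ dφ dθ, with 0 ≤ ρ ≤ 4, 0 ≤ φ ≤ π, 0 ≤ θ ≤ 2π.

The integrand, after substitution and multiplying by the volume element, becomes (22ρ^2) · ρ^2 sin(φ), so

    ∭_V (∇·F) dV = ∫_0^{2π} ∫_0^{π} ∫_0^{4} (22ρ^2) · ρ^2 sin(φ) dρ dφ dθ.

Inner (ρ from 0 to 4): 22528sin(φ)/5.
Middle (φ from 0 to π): 45056/5.
Outer (θ from 0 to 2π): 90112π/5.

Therefore ∯_{∂V} F · n dS = 90112π/5.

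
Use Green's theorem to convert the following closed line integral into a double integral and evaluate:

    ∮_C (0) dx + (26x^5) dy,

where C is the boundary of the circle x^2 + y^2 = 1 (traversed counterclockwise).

Green's theorem converts the closed line integral into a double integral over the enclosed region D:

    ∮_C P dx + Q dy = ∬_D (∂Q/∂x - ∂P/∂y) dA.

Here P = 0, Q = 26x^5, so

    ∂Q/∂x = 130x^4,    ∂P/∂y = 0,
    ∂Q/∂x - ∂P/∂y = 130x^4.

D is the region x^2 + y^2 ≤ 1. Evaluating the double integral:

In polar coordinates (x = r cos θ, y = r sin θ, dA = r dr dθ) the integrand becomes 130r^4cos(θ)^4, so

    ∬_D (130x^4) dA = ∫_0^{2π} ∫_0^{1} (130r^4cos(θ)^4) · r dr dθ.

Inner (r from 0 to 1): 65cos(θ)^4/3.
Outer (θ from 0 to 2π): 65π/4.

Therefore ∮_C P dx + Q dy = 65π/4.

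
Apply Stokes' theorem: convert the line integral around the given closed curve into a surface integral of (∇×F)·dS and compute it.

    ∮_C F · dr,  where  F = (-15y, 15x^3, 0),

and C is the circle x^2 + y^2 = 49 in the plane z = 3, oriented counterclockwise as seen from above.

Let S be the flat disk x^2 + y^2 ≤ 49 in the plane z = 3, with upward unit normal n̂ = ẑ. By Stokes' theorem,

    ∮_C F · dr = ∬_S (∇ × F) · n̂ dS = ∬_D (curl F)_z dA,

where D is the disk x^2 + y^2 ≤ 49.

Compute the curl of F = (-15y, 15x^3, 0):
    (∇ × F)_x = ∂F_z/∂y - ∂F_y/∂z = 0,
    (∇ × F)_y = ∂F_x/∂z - ∂F_z/∂x = 0,
    (∇ × F)_z = ∂F_y/∂x - ∂F_x/∂y = 45x^2 + 15.

On z = 3, (curl F)_z = 45x^2 + 15.

Convert to polar (x = r cos θ, y = r sin θ, dA = r dr dθ); the integrand becomes 45r^2cos(θ)^2 + 15, so

    ∬_D (curl F)_z dA = ∫_0^{2π} ∫_0^{7} (45r^2cos(θ)^2 + 15) · r dr dθ.

Inner (r from 0 to 7): 108045cos(θ)^2/4 + 735/2.
Outer (θ from 0 to 2π): 110985π/4.

Therefore ∮_C F · dr = 110985π/4.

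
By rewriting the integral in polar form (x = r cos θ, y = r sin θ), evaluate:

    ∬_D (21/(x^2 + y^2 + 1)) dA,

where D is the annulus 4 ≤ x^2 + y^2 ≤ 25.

The region D is 2 ≤ r ≤ 5, 0 ≤ θ ≤ 2π in polar coordinates, where x = r cos(θ), y = r sin(θ), and dA = r dr dθ.

Under the substitution, the integrand becomes 21/(r^2 + 1), so

    ∬_D (21/(x^2 + y^2 + 1)) dA = ∫_{0}^{2π} ∫_{2}^{5} (21/(r^2 + 1)) · r dr dθ.

Inner integral (in r): ∫_{2}^{5} (21/(r^2 + 1)) · r dr = log(141167095653376sqrt(130)/48828125).

Outer integral (in θ): ∫_{0}^{2π} (log(141167095653376sqrt(130)/48828125)) dθ = log((141167095653376sqrt(130)/48828125)^(2π)).

Therefore ∬_D (21/(x^2 + y^2 + 1)) dA = log((141167095653376sqrt(130)/48828125)^(2π)).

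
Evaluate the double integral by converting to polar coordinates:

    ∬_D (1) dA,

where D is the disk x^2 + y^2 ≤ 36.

The region D is 0 ≤ r ≤ 6, 0 ≤ θ ≤ 2π in polar coordinates, where x = r cos(θ), y = r sin(θ), and dA = r dr dθ.

Under the substitution, the integrand becomes 1, so

    ∬_D (1) dA = ∫_{0}^{2π} ∫_{0}^{6} (1) · r dr dθ.

Inner integral (in r): ∫_{0}^{6} (1) · r dr = 18.

Outer integral (in θ): ∫_{0}^{2π} (18) dθ = 36π.

Therefore ∬_D (1) dA = 36π.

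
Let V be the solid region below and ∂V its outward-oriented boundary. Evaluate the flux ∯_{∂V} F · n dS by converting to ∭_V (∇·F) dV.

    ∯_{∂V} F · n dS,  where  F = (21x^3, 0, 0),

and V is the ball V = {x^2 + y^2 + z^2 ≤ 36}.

By the divergence theorem,

    ∯_{∂V} F · n dS = ∭_V (∇ · F) dV.

Compute the divergence:
    ∇ · F = ∂F_x/∂x + ∂F_y/∂y + ∂F_z/∂z = 63x^2 + 0 + 0 = 63x^2.

In spherical coordinates, x = ρ sin(φ) cos(θ), y = ρ sin(φ) sin(θ), z = ρ cos(φ), dV = ρ^2 sin(φ) dρ dφ dθ, with 0 ≤ ρ ≤ 6, 0 ≤ φ ≤ π, 0 ≤ θ ≤ 2π.

The integrand, after substitution and multiplying by the volume element, becomes (63ρ^2sin(φ)^2cos(θ)^2) · ρ^2 sin(φ), so

    ∭_V (∇·F) dV = ∫_0^{2π} ∫_0^{π} ∫_0^{6} (63ρ^2sin(φ)^2cos(θ)^2) · ρ^2 sin(φ) dρ dφ dθ.

Inner (ρ from 0 to 6): 489888sin(φ)^3cos(θ)^2/5.
Middle (φ from 0 to π): 653184cos(θ)^2/5.
Outer (θ from 0 to 2π): 653184π/5.

Therefore ∯_{∂V} F · n dS = 653184π/5.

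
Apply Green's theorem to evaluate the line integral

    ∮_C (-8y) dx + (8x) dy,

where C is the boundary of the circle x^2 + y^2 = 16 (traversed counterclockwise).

Green's theorem converts the closed line integral into a double integral over the enclosed region D:

    ∮_C P dx + Q dy = ∬_D (∂Q/∂x - ∂P/∂y) dA.

Here P = -8y, Q = 8x, so

    ∂Q/∂x = 8,    ∂P/∂y = -8,
    ∂Q/∂x - ∂P/∂y = 16.

D is the region x^2 + y^2 ≤ 16. Evaluating the double integral:

In polar coordinates (x = r cos θ, y = r sin θ, dA = r dr dθ) the integrand becomes 16, so

    ∬_D (16) dA = ∫_0^{2π} ∫_0^{4} (16) · r dr dθ.

Inner (r from 0 to 4): 128.
Outer (θ from 0 to 2π): 256π.

Therefore ∮_C P dx + Q dy = 256π.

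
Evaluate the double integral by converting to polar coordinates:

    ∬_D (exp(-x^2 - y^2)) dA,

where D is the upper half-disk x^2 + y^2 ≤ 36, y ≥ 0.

The region D is 0 ≤ r ≤ 6, 0 ≤ θ ≤ π in polar coordinates, where x = r cos(θ), y = r sin(θ), and dA = r dr dθ.

Under the substitution, the integrand becomes exp(-r^2), so

    ∬_D (exp(-x^2 - y^2)) dA = ∫_{0}^{π} ∫_{0}^{6} (exp(-r^2)) · r dr dθ.

Inner integral (in r): ∫_{0}^{6} (exp(-r^2)) · r dr = -(1 - exp(36))exp(-36)/2.

Outer integral (in θ): ∫_{0}^{π} (-(1 - exp(36))exp(-36)/2) dθ = -π exp(-36)/2 + π/2.

Therefore ∬_D (exp(-x^2 - y^2)) dA = -π exp(-36)/2 + π/2.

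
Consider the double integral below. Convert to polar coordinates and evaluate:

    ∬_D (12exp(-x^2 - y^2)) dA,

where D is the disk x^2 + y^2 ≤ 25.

The region D is 0 ≤ r ≤ 5, 0 ≤ θ ≤ 2π in polar coordinates, where x = r cos(θ), y = r sin(θ), and dA = r dr dθ.

Under the substitution, the integrand becomes 12exp(-r^2), so

    ∬_D (12exp(-x^2 - y^2)) dA = ∫_{0}^{2π} ∫_{0}^{5} (12exp(-r^2)) · r dr dθ.

Inner integral (in r): ∫_{0}^{5} (12exp(-r^2)) · r dr = 6 - 6exp(-25).

Outer integral (in θ): ∫_{0}^{2π} (6 - 6exp(-25)) dθ = -12π exp(-25) + 12π.

Therefore ∬_D (12exp(-x^2 - y^2)) dA = -12π exp(-25) + 12π.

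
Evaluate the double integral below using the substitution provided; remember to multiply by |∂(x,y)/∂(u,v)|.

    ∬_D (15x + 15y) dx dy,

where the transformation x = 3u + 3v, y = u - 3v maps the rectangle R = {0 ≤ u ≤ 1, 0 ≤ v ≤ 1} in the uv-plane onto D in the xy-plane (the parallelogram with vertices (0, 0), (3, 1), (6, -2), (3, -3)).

Compute the Jacobian determinant of (x, y) with respect to (u, v):

    ∂(x,y)/∂(u,v) = | 3  3 | = (3)(-3) - (3)(1) = -12.
                   | 1  -3 |

Its absolute value is |J| = 12 (the area scaling factor).

Substituting x = 3u + 3v, y = u - 3v into the integrand,

    15x + 15y → 60u,

so the integral becomes

    ∬_R (60u) · |J| du dv = ∫_0^1 ∫_0^1 (720u) dv du.

Inner (v): 720u.
Outer (u): 360.

Therefore ∬_D (15x + 15y) dx dy = 360.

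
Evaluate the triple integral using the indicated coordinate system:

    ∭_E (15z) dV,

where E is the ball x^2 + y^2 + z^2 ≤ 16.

In spherical coordinates, x = ρ sin(φ) cos(θ), y = ρ sin(φ) sin(θ), z = ρ cos(φ), and dV = ρ^2 sin(φ) dρ dφ dθ.

The integrand becomes 15ρ cos(φ), so

    ∭_E (15z) dV = ∫_{0}^{2π} ∫_{0}^{π} ∫_{0}^{4} (15ρ cos(φ)) · ρ^2 sin(φ) dρ dφ dθ.

Inner (ρ): 480sin(2φ).
Middle (φ): 0.
Outer (θ): 0.

Therefore the triple integral equals 0.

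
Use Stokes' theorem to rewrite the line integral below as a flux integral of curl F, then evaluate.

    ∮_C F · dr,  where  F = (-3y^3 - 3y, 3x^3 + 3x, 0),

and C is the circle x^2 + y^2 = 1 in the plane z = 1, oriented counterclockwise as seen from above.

Let S be the flat disk x^2 + y^2 ≤ 1 in the plane z = 1, with upward unit normal n̂ = ẑ. By Stokes' theorem,

    ∮_C F · dr = ∬_S (∇ × F) · n̂ dS = ∬_D (curl F)_z dA,

where D is the disk x^2 + y^2 ≤ 1.

Compute the curl of F = (-3y^3 - 3y, 3x^3 + 3x, 0):
    (∇ × F)_x = ∂F_z/∂y - ∂F_y/∂z = 0,
    (∇ × F)_y = ∂F_x/∂z - ∂F_z/∂x = 0,
    (∇ × F)_z = ∂F_y/∂x - ∂F_x/∂y = 9x^2 + 9y^2 + 6.

On z = 1, (curl F)_z = 9x^2 + 9y^2 + 6.

Convert to polar (x = r cos θ, y = r sin θ, dA = r dr dθ); the integrand becomes 9r^2 + 6, so

    ∬_D (curl F)_z dA = ∫_0^{2π} ∫_0^{1} (9r^2 + 6) · r dr dθ.

Inner (r from 0 to 1): 21/4.
Outer (θ from 0 to 2π): 21π/2.

Therefore ∮_C F · dr = 21π/2.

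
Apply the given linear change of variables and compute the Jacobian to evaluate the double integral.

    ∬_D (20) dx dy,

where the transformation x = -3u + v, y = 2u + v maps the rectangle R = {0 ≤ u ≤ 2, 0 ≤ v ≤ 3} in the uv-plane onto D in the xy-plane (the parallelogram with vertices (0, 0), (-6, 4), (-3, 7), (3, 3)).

Compute the Jacobian determinant of (x, y) with respect to (u, v):

    ∂(x,y)/∂(u,v) = | -3  1 | = (-3)(1) - (1)(2) = -5.
                   | 2  1 |

Its absolute value is |J| = 5 (the area scaling factor).

Substituting x = -3u + v, y = 2u + v into the integrand,

    20 → 20,

so the integral becomes

    ∬_R (20) · |J| du dv = ∫_0^2 ∫_0^3 (100) dv du.

Inner (v): 300.
Outer (u): 600.

Therefore ∬_D (20) dx dy = 600.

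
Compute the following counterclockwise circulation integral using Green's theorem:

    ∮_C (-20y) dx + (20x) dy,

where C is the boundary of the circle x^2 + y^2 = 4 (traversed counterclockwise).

Green's theorem converts the closed line integral into a double integral over the enclosed region D:

    ∮_C P dx + Q dy = ∬_D (∂Q/∂x - ∂P/∂y) dA.

Here P = -20y, Q = 20x, so

    ∂Q/∂x = 20,    ∂P/∂y = -20,
    ∂Q/∂x - ∂P/∂y = 40.

D is the region x^2 + y^2 ≤ 4. Evaluating the double integral:

In polar coordinates (x = r cos θ, y = r sin θ, dA = r dr dθ) the integrand becomes 40, so

    ∬_D (40) dA = ∫_0^{2π} ∫_0^{2} (40) · r dr dθ.

Inner (r from 0 to 2): 80.
Outer (θ from 0 to 2π): 160π.

Therefore ∮_C P dx + Q dy = 160π.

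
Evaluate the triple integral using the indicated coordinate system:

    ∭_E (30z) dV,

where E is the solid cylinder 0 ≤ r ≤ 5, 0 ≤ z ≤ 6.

In cylindrical coordinates, x = r cos(θ), y = r sin(θ), z = z, and dV = r dr dθ dz.

The integrand becomes 30z, so

    ∭_E (30z) dV = ∫_{0}^{2π} ∫_{0}^{5} ∫_{0}^{6} (30z) · r dz dr dθ.

Inner (z): 540r.
Middle (r from 0 to 5): 6750.
Outer (θ): 13500π.

Therefore the triple integral equals 13500π.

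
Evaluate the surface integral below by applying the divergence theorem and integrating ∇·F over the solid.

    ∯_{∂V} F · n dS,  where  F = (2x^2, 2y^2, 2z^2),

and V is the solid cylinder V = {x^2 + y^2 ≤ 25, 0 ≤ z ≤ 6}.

By the divergence theorem,

    ∯_{∂V} F · n dS = ∭_V (∇ · F) dV.

Compute the divergence:
    ∇ · F = ∂F_x/∂x + ∂F_y/∂y + ∂F_z/∂z = 4x + 4y + 4z.

In cylindrical coordinates, x = r cos(θ), y = r sin(θ), z = z, dV = r dr dθ dz, with 0 ≤ r ≤ 5, 0 ≤ θ ≤ 2π, 0 ≤ z ≤ 6.

The integrand, after substitution and multiplying by the volume element, becomes (4sqrt(2)r sin(θ + π/4) + 4z) · r, so

    ∭_V (∇·F) dV = ∫_0^{2π} ∫_0^{5} ∫_0^{6} (4sqrt(2)r sin(θ + π/4) + 4z) · r dz dr dθ.

Inner (z from 0 to 6): 24r (sqrt(2)r sin(θ + π/4) + 3).
Middle (r from 0 to 5): 1000sqrt(2)sin(θ + π/4) + 900.
Outer (θ from 0 to 2π): 1800π.

Therefore ∯_{∂V} F · n dS = 1800π.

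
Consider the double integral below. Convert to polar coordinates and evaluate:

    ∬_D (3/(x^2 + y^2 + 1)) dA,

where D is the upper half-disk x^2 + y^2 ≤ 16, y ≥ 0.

The region D is 0 ≤ r ≤ 4, 0 ≤ θ ≤ π in polar coordinates, where x = r cos(θ), y = r sin(θ), and dA = r dr dθ.

Under the substitution, the integrand becomes 3/(r^2 + 1), so

    ∬_D (3/(x^2 + y^2 + 1)) dA = ∫_{0}^{π} ∫_{0}^{4} (3/(r^2 + 1)) · r dr dθ.

Inner integral (in r): ∫_{0}^{4} (3/(r^2 + 1)) · r dr = 3log(17)/2.

Outer integral (in θ): ∫_{0}^{π} (3log(17)/2) dθ = 3π log(17)/2.

Therefore ∬_D (3/(x^2 + y^2 + 1)) dA = 3π log(17)/2.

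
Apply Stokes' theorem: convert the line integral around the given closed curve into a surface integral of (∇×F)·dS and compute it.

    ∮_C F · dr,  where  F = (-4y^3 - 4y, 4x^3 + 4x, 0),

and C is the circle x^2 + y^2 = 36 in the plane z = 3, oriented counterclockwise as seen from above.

Let S be the flat disk x^2 + y^2 ≤ 36 in the plane z = 3, with upward unit normal n̂ = ẑ. By Stokes' theorem,

    ∮_C F · dr = ∬_S (∇ × F) · n̂ dS = ∬_D (curl F)_z dA,

where D is the disk x^2 + y^2 ≤ 36.

Compute the curl of F = (-4y^3 - 4y, 4x^3 + 4x, 0):
    (∇ × F)_x = ∂F_z/∂y - ∂F_y/∂z = 0,
    (∇ × F)_y = ∂F_x/∂z - ∂F_z/∂x = 0,
    (∇ × F)_z = ∂F_y/∂x - ∂F_x/∂y = 12x^2 + 12y^2 + 8.

On z = 3, (curl F)_z = 12x^2 + 12y^2 + 8.

Convert to polar (x = r cos θ, y = r sin θ, dA = r dr dθ); the integrand becomes 12r^2 + 8, so

    ∬_D (curl F)_z dA = ∫_0^{2π} ∫_0^{6} (12r^2 + 8) · r dr dθ.

Inner (r from 0 to 6): 4032.
Outer (θ from 0 to 2π): 8064π.

Therefore ∮_C F · dr = 8064π.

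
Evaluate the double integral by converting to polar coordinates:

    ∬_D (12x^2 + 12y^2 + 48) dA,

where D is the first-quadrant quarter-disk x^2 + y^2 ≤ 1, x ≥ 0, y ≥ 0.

The region D is 0 ≤ r ≤ 1, 0 ≤ θ ≤ π/2 in polar coordinates, where x = r cos(θ), y = r sin(θ), and dA = r dr dθ.

Under the substitution, the integrand becomes 12r^2 + 48, so

    ∬_D (12x^2 + 12y^2 + 48) dA = ∫_{0}^{π/2} ∫_{0}^{1} (12r^2 + 48) · r dr dθ.

Inner integral (in r): ∫_{0}^{1} (12r^2 + 48) · r dr = 27.

Outer integral (in θ): ∫_{0}^{π/2} (27) dθ = 27π/2.

Therefore ∬_D (12x^2 + 12y^2 + 48) dA = 27π/2.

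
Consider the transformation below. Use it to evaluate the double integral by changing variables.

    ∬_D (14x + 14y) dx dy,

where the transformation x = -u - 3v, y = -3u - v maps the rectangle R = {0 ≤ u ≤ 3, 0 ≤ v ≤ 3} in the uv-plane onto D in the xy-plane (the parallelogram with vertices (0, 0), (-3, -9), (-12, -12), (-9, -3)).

Compute the Jacobian determinant of (x, y) with respect to (u, v):

    ∂(x,y)/∂(u,v) = | -1  -3 | = (-1)(-1) - (-3)(-3) = -8.
                   | -3  -1 |

Its absolute value is |J| = 8 (the area scaling factor).

Substituting x = -u - 3v, y = -3u - v into the integrand,

    14x + 14y → -56u - 56v,

so the integral becomes

    ∬_R (-56u - 56v) · |J| du dv = ∫_0^3 ∫_0^3 (-448u - 448v) dv du.

Inner (v): -1344u - 2016.
Outer (u): -12096.

Therefore ∬_D (14x + 14y) dx dy = -12096.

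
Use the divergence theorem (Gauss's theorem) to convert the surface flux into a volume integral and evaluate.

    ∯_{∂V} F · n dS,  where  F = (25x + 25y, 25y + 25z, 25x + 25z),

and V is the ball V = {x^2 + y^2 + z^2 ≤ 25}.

By the divergence theorem,

    ∯_{∂V} F · n dS = ∭_V (∇ · F) dV.

Compute the divergence:
    ∇ · F = ∂F_x/∂x + ∂F_y/∂y + ∂F_z/∂z = 25 + 25 + 25 = 75.

In spherical coordinates, x = ρ sin(φ) cos(θ), y = ρ sin(φ) sin(θ), z = ρ cos(φ), dV = ρ^2 sin(φ) dρ dφ dθ, with 0 ≤ ρ ≤ 5, 0 ≤ φ ≤ π, 0 ≤ θ ≤ 2π.

The integrand, after substitution and multiplying by the volume element, becomes (75) · ρ^2 sin(φ), so

    ∭_V (∇·F) dV = ∫_0^{2π} ∫_0^{π} ∫_0^{5} (75) · ρ^2 sin(φ) dρ dφ dθ.

Inner (ρ from 0 to 5): 3125sin(φ).
Middle (φ from 0 to π): 6250.
Outer (θ from 0 to 2π): 12500π.

Therefore ∯_{∂V} F · n dS = 12500π.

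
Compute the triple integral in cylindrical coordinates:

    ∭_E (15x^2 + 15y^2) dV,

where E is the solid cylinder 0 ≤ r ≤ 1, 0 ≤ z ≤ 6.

In cylindrical coordinates, x = r cos(θ), y = r sin(θ), z = z, and dV = r dr dθ dz.

The integrand becomes 15r^2, so

    ∭_E (15x^2 + 15y^2) dV = ∫_{0}^{2π} ∫_{0}^{1} ∫_{0}^{6} (15r^2) · r dz dr dθ.

Inner (z): 90r^3.
Middle (r from 0 to 1): 45/2.
Outer (θ): 45π.

Therefore the triple integral equals 45π.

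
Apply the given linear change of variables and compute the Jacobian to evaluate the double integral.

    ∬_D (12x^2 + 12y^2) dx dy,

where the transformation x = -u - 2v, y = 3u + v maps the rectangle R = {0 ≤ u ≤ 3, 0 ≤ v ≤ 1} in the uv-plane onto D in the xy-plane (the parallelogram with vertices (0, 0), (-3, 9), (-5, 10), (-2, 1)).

Compute the Jacobian determinant of (x, y) with respect to (u, v):

    ∂(x,y)/∂(u,v) = | -1  -2 | = (-1)(1) - (-2)(3) = 5.
                   | 3  1 |

Its absolute value is |J| = 5 (the area scaling factor).

Substituting x = -u - 2v, y = 3u + v into the integrand,

    12x^2 + 12y^2 → 120u^2 + 120u v + 60v^2,

so the integral becomes

    ∬_R (120u^2 + 120u v + 60v^2) · |J| du dv = ∫_0^3 ∫_0^1 (600u^2 + 600u v + 300v^2) dv du.

Inner (v): 600u^2 + 300u + 100.
Outer (u): 7050.

Therefore ∬_D (12x^2 + 12y^2) dx dy = 7050.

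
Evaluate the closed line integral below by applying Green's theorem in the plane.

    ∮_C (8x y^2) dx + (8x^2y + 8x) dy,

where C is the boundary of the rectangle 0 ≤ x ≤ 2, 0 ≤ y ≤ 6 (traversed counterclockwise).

Green's theorem converts the closed line integral into a double integral over the enclosed region D:

    ∮_C P dx + Q dy = ∬_D (∂Q/∂x - ∂P/∂y) dA.

Here P = 8x y^2, Q = 8x^2y + 8x, so

    ∂Q/∂x = 16x y + 8,    ∂P/∂y = 16x y,
    ∂Q/∂x - ∂P/∂y = 8.

D is the region 0 ≤ x ≤ 2, 0 ≤ y ≤ 6. Evaluating the double integral:

    ∬_D (8) dA = ∫_0^{2} ∫_0^{6} (8) dy dx.

Inner (y from 0 to 6): 48.
Outer (x from 0 to 2): 96.

Therefore ∮_C P dx + Q dy = 96.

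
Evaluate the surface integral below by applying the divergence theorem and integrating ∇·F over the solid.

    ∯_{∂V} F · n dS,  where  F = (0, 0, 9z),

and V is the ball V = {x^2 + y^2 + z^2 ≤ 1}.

By the divergence theorem,

    ∯_{∂V} F · n dS = ∭_V (∇ · F) dV.

Compute the divergence:
    ∇ · F = ∂F_x/∂x + ∂F_y/∂y + ∂F_z/∂z = 0 + 0 + 9 = 9.

In spherical coordinates, x = ρ sin(φ) cos(θ), y = ρ sin(φ) sin(θ), z = ρ cos(φ), dV = ρ^2 sin(φ) dρ dφ dθ, with 0 ≤ ρ ≤ 1, 0 ≤ φ ≤ π, 0 ≤ θ ≤ 2π.

The integrand, after substitution and multiplying by the volume element, becomes (9) · ρ^2 sin(φ), so

    ∭_V (∇·F) dV = ∫_0^{2π} ∫_0^{π} ∫_0^{1} (9) · ρ^2 sin(φ) dρ dφ dθ.

Inner (ρ from 0 to 1): 3sin(φ).
Middle (φ from 0 to π): 6.
Outer (θ from 0 to 2π): 12π.

Therefore ∯_{∂V} F · n dS = 12π.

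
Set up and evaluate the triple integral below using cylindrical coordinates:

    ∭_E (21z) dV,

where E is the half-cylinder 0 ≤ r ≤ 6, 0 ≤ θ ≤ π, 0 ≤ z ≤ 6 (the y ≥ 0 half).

In cylindrical coordinates, x = r cos(θ), y = r sin(θ), z = z, and dV = r dr dθ dz.

The integrand becomes 21z, so

    ∭_E (21z) dV = ∫_{0}^{π} ∫_{0}^{6} ∫_{0}^{6} (21z) · r dz dr dθ.

Inner (z): 378r.
Middle (r from 0 to 6): 6804.
Outer (θ): 6804π.

Therefore the triple integral equals 6804π.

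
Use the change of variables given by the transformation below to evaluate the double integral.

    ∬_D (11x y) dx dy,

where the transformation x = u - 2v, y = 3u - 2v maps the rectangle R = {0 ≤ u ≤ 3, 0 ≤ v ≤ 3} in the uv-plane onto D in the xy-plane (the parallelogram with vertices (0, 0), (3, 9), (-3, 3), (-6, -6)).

Compute the Jacobian determinant of (x, y) with respect to (u, v):

    ∂(x,y)/∂(u,v) = | 1  -2 | = (1)(-2) - (-2)(3) = 4.
                   | 3  -2 |

Its absolute value is |J| = 4 (the area scaling factor).

Substituting x = u - 2v, y = 3u - 2v into the integrand,

    11x y → 33u^2 - 88u v + 44v^2,

so the integral becomes

    ∬_R (33u^2 - 88u v + 44v^2) · |J| du dv = ∫_0^3 ∫_0^3 (132u^2 - 352u v + 176v^2) dv du.

Inner (v): 396u^2 - 1584u + 1584.
Outer (u): 1188.

Therefore ∬_D (11x y) dx dy = 1188.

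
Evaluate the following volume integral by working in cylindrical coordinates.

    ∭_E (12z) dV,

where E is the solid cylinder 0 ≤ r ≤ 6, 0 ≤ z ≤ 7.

In cylindrical coordinates, x = r cos(θ), y = r sin(θ), z = z, and dV = r dr dθ dz.

The integrand becomes 12z, so

    ∭_E (12z) dV = ∫_{0}^{2π} ∫_{0}^{6} ∫_{0}^{7} (12z) · r dz dr dθ.

Inner (z): 294r.
Middle (r from 0 to 6): 5292.
Outer (θ): 10584π.

Therefore the triple integral equals 10584π.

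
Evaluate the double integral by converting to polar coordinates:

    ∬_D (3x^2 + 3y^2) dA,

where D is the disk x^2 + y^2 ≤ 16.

The region D is 0 ≤ r ≤ 4, 0 ≤ θ ≤ 2π in polar coordinates, where x = r cos(θ), y = r sin(θ), and dA = r dr dθ.

Under the substitution, the integrand becomes 3r^2, so

    ∬_D (3x^2 + 3y^2) dA = ∫_{0}^{2π} ∫_{0}^{4} (3r^2) · r dr dθ.

Inner integral (in r): ∫_{0}^{4} (3r^2) · r dr = 192.

Outer integral (in θ): ∫_{0}^{2π} (192) dθ = 384π.

Therefore ∬_D (3x^2 + 3y^2) dA = 384π.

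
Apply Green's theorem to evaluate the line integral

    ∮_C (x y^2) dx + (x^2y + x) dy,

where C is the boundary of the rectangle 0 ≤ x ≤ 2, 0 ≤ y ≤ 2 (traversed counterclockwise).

Green's theorem converts the closed line integral into a double integral over the enclosed region D:

    ∮_C P dx + Q dy = ∬_D (∂Q/∂x - ∂P/∂y) dA.

Here P = x y^2, Q = x^2y + x, so

    ∂Q/∂x = 2x y + 1,    ∂P/∂y = 2x y,
    ∂Q/∂x - ∂P/∂y = 1.

D is the region 0 ≤ x ≤ 2, 0 ≤ y ≤ 2. Evaluating the double integral:

    ∬_D (1) dA = ∫_0^{2} ∫_0^{2} (1) dy dx.

Inner (y from 0 to 2): 2.
Outer (x from 0 to 2): 4.

Therefore ∮_C P dx + Q dy = 4.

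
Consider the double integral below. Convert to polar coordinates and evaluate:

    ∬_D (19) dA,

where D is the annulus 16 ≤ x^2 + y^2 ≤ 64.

The region D is 4 ≤ r ≤ 8, 0 ≤ θ ≤ 2π in polar coordinates, where x = r cos(θ), y = r sin(θ), and dA = r dr dθ.

Under the substitution, the integrand becomes 19, so

    ∬_D (19) dA = ∫_{0}^{2π} ∫_{4}^{8} (19) · r dr dθ.

Inner integral (in r): ∫_{4}^{8} (19) · r dr = 456.

Outer integral (in θ): ∫_{0}^{2π} (456) dθ = 912π.

Therefore ∬_D (19) dA = 912π.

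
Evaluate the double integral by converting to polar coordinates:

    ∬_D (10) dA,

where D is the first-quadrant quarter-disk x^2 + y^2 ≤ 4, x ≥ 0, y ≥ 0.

The region D is 0 ≤ r ≤ 2, 0 ≤ θ ≤ π/2 in polar coordinates, where x = r cos(θ), y = r sin(θ), and dA = r dr dθ.

Under the substitution, the integrand becomes 10, so

    ∬_D (10) dA = ∫_{0}^{π/2} ∫_{0}^{2} (10) · r dr dθ.

Inner integral (in r): ∫_{0}^{2} (10) · r dr = 20.

Outer integral (in θ): ∫_{0}^{π/2} (20) dθ = 10π.

Therefore ∬_D (10) dA = 10π.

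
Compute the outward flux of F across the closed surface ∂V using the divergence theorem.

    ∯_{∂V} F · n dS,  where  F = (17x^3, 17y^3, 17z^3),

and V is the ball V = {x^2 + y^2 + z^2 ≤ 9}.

By the divergence theorem,

    ∯_{∂V} F · n dS = ∭_V (∇ · F) dV.

Compute the divergence:
    ∇ · F = ∂F_x/∂x + ∂F_y/∂y + ∂F_z/∂z = 51x^2 + 51y^2 + 51z^2.

In spherical coordinates, x = ρ sin(φ) cos(θ), y = ρ sin(φ) sin(θ), z = ρ cos(φ), dV = ρ^2 sin(φ) dρ dφ dθ, with 0 ≤ ρ ≤ 3, 0 ≤ φ ≤ π, 0 ≤ θ ≤ 2π.

The integrand, after substitution and multiplying by the volume element, becomes (51ρ^2) · ρ^2 sin(φ), so

    ∭_V (∇·F) dV = ∫_0^{2π} ∫_0^{π} ∫_0^{3} (51ρ^2) · ρ^2 sin(φ) dρ dφ dθ.

Inner (ρ from 0 to 3): 12393sin(φ)/5.
Middle (φ from 0 to π): 24786/5.
Outer (θ from 0 to 2π): 49572π/5.

Therefore ∯_{∂V} F · n dS = 49572π/5.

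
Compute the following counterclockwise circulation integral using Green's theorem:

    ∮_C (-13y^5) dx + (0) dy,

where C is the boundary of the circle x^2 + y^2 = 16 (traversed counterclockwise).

Green's theorem converts the closed line integral into a double integral over the enclosed region D:

    ∮_C P dx + Q dy = ∬_D (∂Q/∂x - ∂P/∂y) dA.

Here P = -13y^5, Q = 0, so

    ∂Q/∂x = 0,    ∂P/∂y = -65y^4,
    ∂Q/∂x - ∂P/∂y = 65y^4.

D is the region x^2 + y^2 ≤ 16. Evaluating the double integral:

In polar coordinates (x = r cos θ, y = r sin θ, dA = r dr dθ) the integrand becomes 65r^4sin(θ)^4, so

    ∬_D (65y^4) dA = ∫_0^{2π} ∫_0^{4} (65r^4sin(θ)^4) · r dr dθ.

Inner (r from 0 to 4): 133120sin(θ)^4/3.
Outer (θ from 0 to 2π): 33280π.

Therefore ∮_C P dx + Q dy = 33280π.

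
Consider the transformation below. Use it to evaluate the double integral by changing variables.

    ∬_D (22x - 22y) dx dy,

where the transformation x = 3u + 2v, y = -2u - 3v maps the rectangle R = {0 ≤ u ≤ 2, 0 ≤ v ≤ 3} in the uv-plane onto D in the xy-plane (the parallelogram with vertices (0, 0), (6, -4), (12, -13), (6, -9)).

Compute the Jacobian determinant of (x, y) with respect to (u, v):

    ∂(x,y)/∂(u,v) = | 3  2 | = (3)(-3) - (2)(-2) = -5.
                   | -2  -3 |

Its absolute value is |J| = 5 (the area scaling factor).

Substituting x = 3u + 2v, y = -2u - 3v into the integrand,

    22x - 22y → 110u + 110v,

so the integral becomes

    ∬_R (110u + 110v) · |J| du dv = ∫_0^2 ∫_0^3 (550u + 550v) dv du.

Inner (v): 1650u + 2475.
Outer (u): 8250.

Therefore ∬_D (22x - 22y) dx dy = 8250.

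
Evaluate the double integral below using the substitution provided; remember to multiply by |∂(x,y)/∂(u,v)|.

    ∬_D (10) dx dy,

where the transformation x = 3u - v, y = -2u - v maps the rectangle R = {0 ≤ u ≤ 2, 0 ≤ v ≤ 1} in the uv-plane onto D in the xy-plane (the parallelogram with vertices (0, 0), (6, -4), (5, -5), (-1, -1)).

Compute the Jacobian determinant of (x, y) with respect to (u, v):

    ∂(x,y)/∂(u,v) = | 3  -1 | = (3)(-1) - (-1)(-2) = -5.
                   | -2  -1 |

Its absolute value is |J| = 5 (the area scaling factor).

Substituting x = 3u - v, y = -2u - v into the integrand,

    10 → 10,

so the integral becomes

    ∬_R (10) · |J| du dv = ∫_0^2 ∫_0^1 (50) dv du.

Inner (v): 50.
Outer (u): 100.

Therefore ∬_D (10) dx dy = 100.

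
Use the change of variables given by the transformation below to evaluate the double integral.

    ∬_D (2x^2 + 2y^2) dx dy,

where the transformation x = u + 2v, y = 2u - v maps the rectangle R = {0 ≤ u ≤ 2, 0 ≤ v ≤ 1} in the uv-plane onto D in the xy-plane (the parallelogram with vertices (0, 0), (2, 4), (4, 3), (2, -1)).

Compute the Jacobian determinant of (x, y) with respect to (u, v):

    ∂(x,y)/∂(u,v) = | 1  2 | = (1)(-1) - (2)(2) = -5.
                   | 2  -1 |

Its absolute value is |J| = 5 (the area scaling factor).

Substituting x = u + 2v, y = 2u - v into the integrand,

    2x^2 + 2y^2 → 10u^2 + 10v^2,

so the integral becomes

    ∬_R (10u^2 + 10v^2) · |J| du dv = ∫_0^2 ∫_0^1 (50u^2 + 50v^2) dv du.

Inner (v): 50u^2 + 50/3.
Outer (u): 500/3.

Therefore ∬_D (2x^2 + 2y^2) dx dy = 500/3.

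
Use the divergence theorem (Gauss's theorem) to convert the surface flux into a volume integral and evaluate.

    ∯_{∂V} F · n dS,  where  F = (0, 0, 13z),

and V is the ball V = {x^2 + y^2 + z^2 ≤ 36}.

By the divergence theorem,

    ∯_{∂V} F · n dS = ∭_V (∇ · F) dV.

Compute the divergence:
    ∇ · F = ∂F_x/∂x + ∂F_y/∂y + ∂F_z/∂z = 0 + 0 + 13 = 13.

In spherical coordinates, x = ρ sin(φ) cos(θ), y = ρ sin(φ) sin(θ), z = ρ cos(φ), dV = ρ^2 sin(φ) dρ dφ dθ, with 0 ≤ ρ ≤ 6, 0 ≤ φ ≤ π, 0 ≤ θ ≤ 2π.

The integrand, after substitution and multiplying by the volume element, becomes (13) · ρ^2 sin(φ), so

    ∭_V (∇·F) dV = ∫_0^{2π} ∫_0^{π} ∫_0^{6} (13) · ρ^2 sin(φ) dρ dφ dθ.

Inner (ρ from 0 to 6): 936sin(φ).
Middle (φ from 0 to π): 1872.
Outer (θ from 0 to 2π): 3744π.

Therefore ∯_{∂V} F · n dS = 3744π.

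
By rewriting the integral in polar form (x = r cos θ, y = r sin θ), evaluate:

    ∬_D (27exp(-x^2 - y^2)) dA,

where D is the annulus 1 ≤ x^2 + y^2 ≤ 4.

The region D is 1 ≤ r ≤ 2, 0 ≤ θ ≤ 2π in polar coordinates, where x = r cos(θ), y = r sin(θ), and dA = r dr dθ.

Under the substitution, the integrand becomes 27exp(-r^2), so

    ∬_D (27exp(-x^2 - y^2)) dA = ∫_{0}^{2π} ∫_{1}^{2} (27exp(-r^2)) · r dr dθ.

Inner integral (in r): ∫_{1}^{2} (27exp(-r^2)) · r dr = -(27 - 27exp(3))exp(-4)/2.

Outer integral (in θ): ∫_{0}^{2π} (-(27 - 27exp(3))exp(-4)/2) dθ = -27π (1 - exp(3))exp(-4).

Therefore ∬_D (27exp(-x^2 - y^2)) dA = -27π (1 - exp(3))exp(-4).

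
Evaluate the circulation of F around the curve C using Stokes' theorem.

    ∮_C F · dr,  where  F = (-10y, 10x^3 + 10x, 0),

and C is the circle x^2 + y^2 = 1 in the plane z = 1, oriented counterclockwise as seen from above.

Let S be the flat disk x^2 + y^2 ≤ 1 in the plane z = 1, with upward unit normal n̂ = ẑ. By Stokes' theorem,

    ∮_C F · dr = ∬_S (∇ × F) · n̂ dS = ∬_D (curl F)_z dA,

where D is the disk x^2 + y^2 ≤ 1.

Compute the curl of F = (-10y, 10x^3 + 10x, 0):
    (∇ × F)_x = ∂F_z/∂y - ∂F_y/∂z = 0,
    (∇ × F)_y = ∂F_x/∂z - ∂F_z/∂x = 0,
    (∇ × F)_z = ∂F_y/∂x - ∂F_x/∂y = 30x^2 + 20.

On z = 1, (curl F)_z = 30x^2 + 20.

Convert to polar (x = r cos θ, y = r sin θ, dA = r dr dθ); the integrand becomes 30r^2cos(θ)^2 + 20, so

    ∬_D (curl F)_z dA = ∫_0^{2π} ∫_0^{1} (30r^2cos(θ)^2 + 20) · r dr dθ.

Inner (r from 0 to 1): 15cos(θ)^2/2 + 10.
Outer (θ from 0 to 2π): 55π/2.

Therefore ∮_C F · dr = 55π/2.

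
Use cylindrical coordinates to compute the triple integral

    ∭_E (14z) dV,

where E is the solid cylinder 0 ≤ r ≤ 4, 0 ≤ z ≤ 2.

In cylindrical coordinates, x = r cos(θ), y = r sin(θ), z = z, and dV = r dr dθ dz.

The integrand becomes 14z, so

    ∭_E (14z) dV = ∫_{0}^{2π} ∫_{0}^{4} ∫_{0}^{2} (14z) · r dz dr dθ.

Inner (z): 28r.
Middle (r from 0 to 4): 224.
Outer (θ): 448π.

Therefore the triple integral equals 448π.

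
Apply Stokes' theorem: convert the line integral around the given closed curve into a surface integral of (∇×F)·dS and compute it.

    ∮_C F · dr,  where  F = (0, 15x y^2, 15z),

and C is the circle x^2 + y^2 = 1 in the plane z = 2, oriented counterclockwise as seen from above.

Let S be the flat disk x^2 + y^2 ≤ 1 in the plane z = 2, with upward unit normal n̂ = ẑ. By Stokes' theorem,

    ∮_C F · dr = ∬_S (∇ × F) · n̂ dS = ∬_D (curl F)_z dA,

where D is the disk x^2 + y^2 ≤ 1.

Compute the curl of F = (0, 15x y^2, 15z):
    (∇ × F)_x = ∂F_z/∂y - ∂F_y/∂z = 0,
    (∇ × F)_y = ∂F_x/∂z - ∂F_z/∂x = 0,
    (∇ × F)_z = ∂F_y/∂x - ∂F_x/∂y = 15y^2.

On z = 2, (curl F)_z = 15y^2.

Convert to polar (x = r cos θ, y = r sin θ, dA = r dr dθ); the integrand becomes 15r^2sin(θ)^2, so

    ∬_D (curl F)_z dA = ∫_0^{2π} ∫_0^{1} (15r^2sin(θ)^2) · r dr dθ.

Inner (r from 0 to 1): 15sin(θ)^2/4.
Outer (θ from 0 to 2π): 15π/4.

Therefore ∮_C F · dr = 15π/4.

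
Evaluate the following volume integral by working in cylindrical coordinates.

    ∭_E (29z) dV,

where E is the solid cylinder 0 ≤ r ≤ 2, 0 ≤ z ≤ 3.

In cylindrical coordinates, x = r cos(θ), y = r sin(θ), z = z, and dV = r dr dθ dz.

The integrand becomes 29z, so

    ∭_E (29z) dV = ∫_{0}^{2π} ∫_{0}^{2} ∫_{0}^{3} (29z) · r dz dr dθ.

Inner (z): 261r/2.
Middle (r from 0 to 2): 261.
Outer (θ): 522π.

Therefore the triple integral equals 522π.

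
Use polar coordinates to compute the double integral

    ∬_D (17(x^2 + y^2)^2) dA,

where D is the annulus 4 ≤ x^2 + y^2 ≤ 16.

The region D is 2 ≤ r ≤ 4, 0 ≤ θ ≤ 2π in polar coordinates, where x = r cos(θ), y = r sin(θ), and dA = r dr dθ.

Under the substitution, the integrand becomes 17r^4, so

    ∬_D (17(x^2 + y^2)^2) dA = ∫_{0}^{2π} ∫_{2}^{4} (17r^4) · r dr dθ.

Inner integral (in r): ∫_{2}^{4} (17r^4) · r dr = 11424.

Outer integral (in θ): ∫_{0}^{2π} (11424) dθ = 22848π.

Therefore ∬_D (17(x^2 + y^2)^2) dA = 22848π.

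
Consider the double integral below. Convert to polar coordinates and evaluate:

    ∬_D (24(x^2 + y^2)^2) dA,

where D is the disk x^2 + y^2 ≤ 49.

The region D is 0 ≤ r ≤ 7, 0 ≤ θ ≤ 2π in polar coordinates, where x = r cos(θ), y = r sin(θ), and dA = r dr dθ.

Under the substitution, the integrand becomes 24r^4, so

    ∬_D (24(x^2 + y^2)^2) dA = ∫_{0}^{2π} ∫_{0}^{7} (24r^4) · r dr dθ.

Inner integral (in r): ∫_{0}^{7} (24r^4) · r dr = 470596.

Outer integral (in θ): ∫_{0}^{2π} (470596) dθ = 941192π.

Therefore ∬_D (24(x^2 + y^2)^2) dA = 941192π.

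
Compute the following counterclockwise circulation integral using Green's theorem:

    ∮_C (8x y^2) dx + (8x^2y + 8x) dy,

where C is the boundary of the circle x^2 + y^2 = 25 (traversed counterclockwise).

Green's theorem converts the closed line integral into a double integral over the enclosed region D:

    ∮_C P dx + Q dy = ∬_D (∂Q/∂x - ∂P/∂y) dA.

Here P = 8x y^2, Q = 8x^2y + 8x, so

    ∂Q/∂x = 16x y + 8,    ∂P/∂y = 16x y,
    ∂Q/∂x - ∂P/∂y = 8.

D is the region x^2 + y^2 ≤ 25. Evaluating the double integral:

In polar coordinates (x = r cos θ, y = r sin θ, dA = r dr dθ) the integrand becomes 8, so

    ∬_D (8) dA = ∫_0^{2π} ∫_0^{5} (8) · r dr dθ.

Inner (r from 0 to 5): 100.
Outer (θ from 0 to 2π): 200π.

Therefore ∮_C P dx + Q dy = 200π.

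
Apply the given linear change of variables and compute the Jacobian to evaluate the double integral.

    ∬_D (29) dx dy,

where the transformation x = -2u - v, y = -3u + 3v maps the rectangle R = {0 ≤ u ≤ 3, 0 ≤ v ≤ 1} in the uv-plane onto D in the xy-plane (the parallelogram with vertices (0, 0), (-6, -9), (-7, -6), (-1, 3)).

Compute the Jacobian determinant of (x, y) with respect to (u, v):

    ∂(x,y)/∂(u,v) = | -2  -1 | = (-2)(3) - (-1)(-3) = -9.
                   | -3  3 |

Its absolute value is |J| = 9 (the area scaling factor).

Substituting x = -2u - v, y = -3u + 3v into the integrand,

    29 → 29,

so the integral becomes

    ∬_R (29) · |J| du dv = ∫_0^3 ∫_0^1 (261) dv du.

Inner (v): 261.
Outer (u): 783.

Therefore ∬_D (29) dx dy = 783.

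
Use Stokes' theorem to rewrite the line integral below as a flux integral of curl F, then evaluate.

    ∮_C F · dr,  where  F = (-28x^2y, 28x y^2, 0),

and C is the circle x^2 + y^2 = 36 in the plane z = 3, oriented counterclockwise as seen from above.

Let S be the flat disk x^2 + y^2 ≤ 36 in the plane z = 3, with upward unit normal n̂ = ẑ. By Stokes' theorem,

    ∮_C F · dr = ∬_S (∇ × F) · n̂ dS = ∬_D (curl F)_z dA,

where D is the disk x^2 + y^2 ≤ 36.

Compute the curl of F = (-28x^2y, 28x y^2, 0):
    (∇ × F)_x = ∂F_z/∂y - ∂F_y/∂z = 0,
    (∇ × F)_y = ∂F_x/∂z - ∂F_z/∂x = 0,
    (∇ × F)_z = ∂F_y/∂x - ∂F_x/∂y = 28x^2 + 28y^2.

On z = 3, (curl F)_z = 28x^2 + 28y^2.

Convert to polar (x = r cos θ, y = r sin θ, dA = r dr dθ); the integrand becomes 28r^2, so

    ∬_D (curl F)_z dA = ∫_0^{2π} ∫_0^{6} (28r^2) · r dr dθ.

Inner (r from 0 to 6): 9072.
Outer (θ from 0 to 2π): 18144π.

Therefore ∮_C F · dr = 18144π.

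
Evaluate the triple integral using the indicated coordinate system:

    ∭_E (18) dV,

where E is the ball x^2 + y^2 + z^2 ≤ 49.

In spherical coordinates, x = ρ sin(φ) cos(θ), y = ρ sin(φ) sin(θ), z = ρ cos(φ), and dV = ρ^2 sin(φ) dρ dφ dθ.

The integrand becomes 18, so

    ∭_E (18) dV = ∫_{0}^{2π} ∫_{0}^{π} ∫_{0}^{7} (18) · ρ^2 sin(φ) dρ dφ dθ.

Inner (ρ): 2058sin(φ).
Middle (φ): 4116.
Outer (θ): 8232π.

Therefore the triple integral equals 8232π.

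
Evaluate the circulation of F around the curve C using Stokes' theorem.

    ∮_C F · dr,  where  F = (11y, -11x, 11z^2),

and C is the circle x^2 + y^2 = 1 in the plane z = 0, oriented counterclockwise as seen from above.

Let S be the flat disk x^2 + y^2 ≤ 1 in the plane z = 0, with upward unit normal n̂ = ẑ. By Stokes' theorem,

    ∮_C F · dr = ∬_S (∇ × F) · n̂ dS = ∬_D (curl F)_z dA,

where D is the disk x^2 + y^2 ≤ 1.

Compute the curl of F = (11y, -11x, 11z^2):
    (∇ × F)_x = ∂F_z/∂y - ∂F_y/∂z = 0,
    (∇ × F)_y = ∂F_x/∂z - ∂F_z/∂x = 0,
    (∇ × F)_z = ∂F_y/∂x - ∂F_x/∂y = -22.

On z = 0, (curl F)_z = -22.

Convert to polar (x = r cos θ, y = r sin θ, dA = r dr dθ); the integrand becomes -22, so

    ∬_D (curl F)_z dA = ∫_0^{2π} ∫_0^{1} (-22) · r dr dθ.

Inner (r from 0 to 1): -11.
Outer (θ from 0 to 2π): -22π.

Therefore ∮_C F · dr = -22π.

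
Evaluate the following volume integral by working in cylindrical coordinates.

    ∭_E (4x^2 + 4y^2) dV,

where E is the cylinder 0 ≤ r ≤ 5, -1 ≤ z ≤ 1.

In cylindrical coordinates, x = r cos(θ), y = r sin(θ), z = z, and dV = r dr dθ dz.

The integrand becomes 4r^2, so

    ∭_E (4x^2 + 4y^2) dV = ∫_{0}^{2π} ∫_{0}^{5} ∫_{-1}^{1} (4r^2) · r dz dr dθ.

Inner (z): 8r^3.
Middle (r from 0 to 5): 1250.
Outer (θ): 2500π.

Therefore the triple integral equals 2500π.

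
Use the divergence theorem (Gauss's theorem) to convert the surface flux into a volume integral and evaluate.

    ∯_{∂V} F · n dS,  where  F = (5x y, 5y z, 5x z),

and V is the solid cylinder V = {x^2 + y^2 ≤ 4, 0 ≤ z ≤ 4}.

By the divergence theorem,

    ∯_{∂V} F · n dS = ∭_V (∇ · F) dV.

Compute the divergence:
    ∇ · F = ∂F_x/∂x + ∂F_y/∂y + ∂F_z/∂z = 5y + 5z + 5x = 5x + 5y + 5z.

In cylindrical coordinates, x = r cos(θ), y = r sin(θ), z = z, dV = r dr dθ dz, with 0 ≤ r ≤ 2, 0 ≤ θ ≤ 2π, 0 ≤ z ≤ 4.

The integrand, after substitution and multiplying by the volume element, becomes (5sqrt(2)r sin(θ + π/4) + 5z) · r, so

    ∭_V (∇·F) dV = ∫_0^{2π} ∫_0^{2} ∫_0^{4} (5sqrt(2)r sin(θ + π/4) + 5z) · r dz dr dθ.

Inner (z from 0 to 4): 20r (sqrt(2)r sin(θ + π/4) + 2).
Middle (r from 0 to 2): 160sqrt(2)sin(θ + π/4)/3 + 80.
Outer (θ from 0 to 2π): 160π.

Therefore ∯_{∂V} F · n dS = 160π.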